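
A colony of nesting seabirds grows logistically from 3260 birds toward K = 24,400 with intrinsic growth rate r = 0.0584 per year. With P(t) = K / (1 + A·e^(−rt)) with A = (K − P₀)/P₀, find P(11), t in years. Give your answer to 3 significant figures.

A = (24400 − 3260)/3260 = 6.48466
P(11) = 24400 / (1 + 6.48466·e^(−0.0584·11)) = 24400 / (1 + 6.48466·0.526028)
= 24400 / 4.41112 ≈ 5531.48

≈ 5,530 birds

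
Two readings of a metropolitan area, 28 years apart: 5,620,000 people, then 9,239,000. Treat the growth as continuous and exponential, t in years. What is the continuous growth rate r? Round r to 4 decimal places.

9239000 = 5620000 · e^(r·28)
e^(28r) = 9239000/5620000 = 1.64395
r = ln(1.64395) / 28 = 0.4971 / 28

r ≈ 0.0178 per year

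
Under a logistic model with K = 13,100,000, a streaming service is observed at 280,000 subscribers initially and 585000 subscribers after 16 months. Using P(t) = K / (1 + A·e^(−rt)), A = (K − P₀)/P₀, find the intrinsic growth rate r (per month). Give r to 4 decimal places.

r ≈ 0.0476 per month

A = (13100000 − 280000)/280000 = 45.78571
585000 = 13100000/(1 + 45.78571·e^(−r·16)) → e^(−16r) = (22.39316 − 1)/45.78571 = 0.467245
r = −ln(0.467245)/16 = 0.7609/16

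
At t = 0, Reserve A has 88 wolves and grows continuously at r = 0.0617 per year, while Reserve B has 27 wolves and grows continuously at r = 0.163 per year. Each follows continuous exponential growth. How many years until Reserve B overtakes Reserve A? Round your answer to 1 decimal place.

t ≈ 11.7 years

88·e^(0.0617t) = 27·e^(0.163t)
88/27 = e^((0.163 − 0.0617)t) → ln(3.25926) = 0.1013·t
t = 1.1815 / 0.1013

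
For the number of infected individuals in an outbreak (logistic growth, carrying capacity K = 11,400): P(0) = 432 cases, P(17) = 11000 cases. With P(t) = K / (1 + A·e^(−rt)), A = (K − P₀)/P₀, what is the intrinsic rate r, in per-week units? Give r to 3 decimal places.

A = (11400 − 432)/432 = 25.38889
11000 = 11400/(1 + 25.38889·e^(−r·17)) → e^(−17r) = (1.03636 − 1)/25.38889 = 0.001432
r = −ln(0.001432)/17 = 6.5485/17

r ≈ 0.385 per week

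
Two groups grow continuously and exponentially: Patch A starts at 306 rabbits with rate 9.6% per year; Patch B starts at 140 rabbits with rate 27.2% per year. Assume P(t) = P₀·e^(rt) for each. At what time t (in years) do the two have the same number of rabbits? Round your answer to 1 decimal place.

t ≈ 4.4 years

306·e^(0.096t) = 140·e^(0.272t)
306/140 = e^((0.272 − 0.096)t) → ln(2.18571) = 0.176·t
t = 0.78194 / 0.176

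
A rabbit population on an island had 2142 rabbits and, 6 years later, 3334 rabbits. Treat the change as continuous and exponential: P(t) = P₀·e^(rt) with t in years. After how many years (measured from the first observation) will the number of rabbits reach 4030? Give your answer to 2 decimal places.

t ≈ 8.57 years

r = ln(3334/2142) / 6 ≈ 0.073739 per year
t = ln(4030/2142) / r = 0.63203 / 0.073739 ≈ 8.571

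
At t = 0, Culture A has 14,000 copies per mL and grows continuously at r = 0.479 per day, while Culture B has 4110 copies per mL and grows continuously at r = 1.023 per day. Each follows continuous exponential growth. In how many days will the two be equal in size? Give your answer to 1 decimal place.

14000·e^(0.479t) = 4110·e^(1.023t)
14000/4110 = e^((1.023 − 0.479)t) → ln(3.40633) = 0.544·t
t = 1.22563 / 0.544

t ≈ 2.3 days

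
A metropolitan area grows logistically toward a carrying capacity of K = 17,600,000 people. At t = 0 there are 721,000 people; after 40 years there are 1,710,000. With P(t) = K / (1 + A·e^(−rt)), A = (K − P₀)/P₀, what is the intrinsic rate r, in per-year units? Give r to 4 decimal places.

r ≈ 0.0231 per year

A = (17600000 − 721000)/721000 = 23.41054
1710000 = 17600000/(1 + 23.41054·e^(−r·40)) → e^(−40r) = (10.2924 − 1)/23.41054 = 0.396932
r = −ln(0.396932)/40 = 0.92399/40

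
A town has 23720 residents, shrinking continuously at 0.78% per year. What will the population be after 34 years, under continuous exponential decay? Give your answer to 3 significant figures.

P(34) = 23720 · e^(-0.0078·34) = 23720 · e^(-0.2652)
= 23720 · 0.76705 ≈ 18194.49

≈ 18,200 residents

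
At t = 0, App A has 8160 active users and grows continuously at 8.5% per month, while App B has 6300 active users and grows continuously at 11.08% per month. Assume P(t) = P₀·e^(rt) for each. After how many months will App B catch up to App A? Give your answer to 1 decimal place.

8160·e^(0.085t) = 6300·e^(0.1108t)
8160/6300 = e^((0.1108 − 0.085)t) → ln(1.29524) = 0.0258·t
t = 0.25869 / 0.0258

t ≈ 10.0 months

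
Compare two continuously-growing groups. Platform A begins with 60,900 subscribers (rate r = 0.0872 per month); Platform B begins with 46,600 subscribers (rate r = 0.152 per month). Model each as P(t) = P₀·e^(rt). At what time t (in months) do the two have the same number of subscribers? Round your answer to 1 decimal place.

t ≈ 4.1 months

60900·e^(0.0872t) = 46600·e^(0.152t)
60900/46600 = e^((0.152 − 0.0872)t) → ln(1.30687) = 0.0648·t
t = 0.26763 / 0.0648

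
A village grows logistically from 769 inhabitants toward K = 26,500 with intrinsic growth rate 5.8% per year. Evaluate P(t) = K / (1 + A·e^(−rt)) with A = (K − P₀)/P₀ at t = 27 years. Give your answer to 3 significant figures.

A = (26500 − 769)/769 = 33.46034
P(27) = 26500 / (1 + 33.46034·e^(−0.058·27)) = 26500 / (1 + 33.46034·0.208879)
= 26500 / 7.98916 ≈ 3316.99

≈ 3,320 inhabitants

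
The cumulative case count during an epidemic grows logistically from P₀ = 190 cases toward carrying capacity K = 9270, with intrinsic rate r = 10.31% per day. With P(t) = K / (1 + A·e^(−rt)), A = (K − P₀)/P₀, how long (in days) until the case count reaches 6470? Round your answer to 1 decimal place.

A = (9270 − 190)/190 = 47.78947
6470 = 9270/(1 + 47.78947·e^(−0.1031t)) → 1 + 47.78947·e^(−0.1031t) = 1.43277
e^(−0.1031t) = 0.009056 → t = ln(110.42782)/0.1031 = 4.70436/0.1031

t ≈ 45.6 days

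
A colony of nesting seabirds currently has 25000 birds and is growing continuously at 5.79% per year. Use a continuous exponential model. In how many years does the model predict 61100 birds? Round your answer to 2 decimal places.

61100 = 25000 · e^(0.0579·t)
t = ln(61100/25000) / 0.0579 = ln(2.444) / 0.0579 = 0.89364 / 0.0579

t ≈ 15.43 years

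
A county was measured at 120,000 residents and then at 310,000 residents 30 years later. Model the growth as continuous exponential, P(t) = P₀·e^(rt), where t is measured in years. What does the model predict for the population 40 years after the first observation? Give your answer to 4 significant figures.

r = ln(310000/120000) / 30 ≈ 0.031636 per year
P(40) = 120000 · e^(0.031636·40) = 120000 · 3.54465 ≈ 425358.56

≈ 425,400 residents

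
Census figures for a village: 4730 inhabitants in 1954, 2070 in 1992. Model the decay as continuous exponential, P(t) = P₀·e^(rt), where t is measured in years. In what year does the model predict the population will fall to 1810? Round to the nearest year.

r = ln(2070/4730) / 38 = -0.82638/38 ≈ -0.021747 per year
t = ln(1810/4730) / r = -0.9606/-0.021747 ≈ 44.17 years after 1954

year 1998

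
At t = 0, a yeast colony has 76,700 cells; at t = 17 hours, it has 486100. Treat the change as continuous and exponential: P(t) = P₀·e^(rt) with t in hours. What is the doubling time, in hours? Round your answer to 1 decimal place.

r = ln(486100/76700) / 17 = ln(6.33768) / 17 ≈ 0.108618 per hour
doubling time = ln 2 / |r| = 0.69315 / 0.108618

doubling time ≈ 6.4 hours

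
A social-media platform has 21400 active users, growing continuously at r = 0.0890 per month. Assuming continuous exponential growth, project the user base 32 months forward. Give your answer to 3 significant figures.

P(32) = 21400 · e^(0.089·32) = 21400 · e^(2.848)
= 21400 · 17.25324 ≈ 369219.35

≈ 369,000 active users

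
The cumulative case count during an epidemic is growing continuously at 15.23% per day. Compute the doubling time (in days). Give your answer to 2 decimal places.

doubling time ≈ 4.55 days

doubling time = ln(2) / |r| = 0.69315 / 0.1523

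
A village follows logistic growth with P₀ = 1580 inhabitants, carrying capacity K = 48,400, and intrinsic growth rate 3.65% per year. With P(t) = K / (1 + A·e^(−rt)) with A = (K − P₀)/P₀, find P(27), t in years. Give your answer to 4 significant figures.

≈ 4,013 inhabitants

A = (48400 − 1580)/1580 = 29.63291
P(27) = 48400 / (1 + 29.63291·e^(−0.0365·27)) = 48400 / (1 + 29.63291·0.373253)
= 48400 / 12.06056 ≈ 4013.08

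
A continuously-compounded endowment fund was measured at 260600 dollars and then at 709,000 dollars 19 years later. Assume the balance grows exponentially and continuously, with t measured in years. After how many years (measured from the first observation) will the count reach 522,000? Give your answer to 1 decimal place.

r = ln(709000/260600) / 19 ≈ 0.052677 per year
t = ln(522000/260600) / r = 0.69468 / 0.052677 ≈ 13.187

t ≈ 13.2 years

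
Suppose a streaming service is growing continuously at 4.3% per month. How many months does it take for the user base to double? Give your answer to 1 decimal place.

doubling time = ln(2) / |r| = 0.69315 / 0.043

doubling time ≈ 16.1 months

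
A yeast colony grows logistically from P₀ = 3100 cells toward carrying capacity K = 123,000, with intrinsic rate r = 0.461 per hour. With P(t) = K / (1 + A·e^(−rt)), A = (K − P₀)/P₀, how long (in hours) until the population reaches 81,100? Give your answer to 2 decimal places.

A = (123000 − 3100)/3100 = 38.67742
81100 = 123000/(1 + 38.67742·e^(−0.461t)) → 1 + 38.67742·e^(−0.461t) = 1.51665
e^(−0.461t) = 0.013358 → t = ln(74.8625)/0.461 = 4.31565/0.461

t ≈ 9.36 hours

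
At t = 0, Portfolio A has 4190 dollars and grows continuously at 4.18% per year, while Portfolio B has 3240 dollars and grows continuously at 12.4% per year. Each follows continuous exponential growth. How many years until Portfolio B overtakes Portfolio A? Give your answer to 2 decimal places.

4190·e^(0.0418t) = 3240·e^(0.124t)
4190/3240 = e^((0.124 − 0.0418)t) → ln(1.29321) = 0.0822·t
t = 0.25713 / 0.0822

t ≈ 3.13 years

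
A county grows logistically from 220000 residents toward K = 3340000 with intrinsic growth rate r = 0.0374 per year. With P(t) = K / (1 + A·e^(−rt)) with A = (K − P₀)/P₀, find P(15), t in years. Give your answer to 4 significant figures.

A = (3340000 − 220000)/220000 = 14.18182
P(15) = 3340000 / (1 + 14.18182·e^(−0.0374·15)) = 3340000 / (1 + 14.18182·0.570638)
= 3340000 / 9.09269 ≈ 367328.19

≈ 367,300 residents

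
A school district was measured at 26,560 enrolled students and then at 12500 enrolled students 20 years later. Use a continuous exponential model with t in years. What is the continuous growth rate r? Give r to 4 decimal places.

12500 = 26560 · e^(r·20)
e^(20r) = 12500/26560 = 0.47063
r = ln(0.47063) / 20 = -0.75368 / 20

r ≈ -0.0377 per year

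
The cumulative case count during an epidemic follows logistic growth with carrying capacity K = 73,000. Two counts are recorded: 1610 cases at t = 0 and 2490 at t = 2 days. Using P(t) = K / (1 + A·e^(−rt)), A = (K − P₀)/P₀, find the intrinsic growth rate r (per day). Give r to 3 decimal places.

r ≈ 0.224 per day

A = (73000 − 1610)/1610 = 44.34161
2490 = 73000/(1 + 44.34161·e^(−r·2)) → e^(−2r) = (29.31727 − 1)/44.34161 = 0.638616
r = −ln(0.638616)/2 = 0.44845/2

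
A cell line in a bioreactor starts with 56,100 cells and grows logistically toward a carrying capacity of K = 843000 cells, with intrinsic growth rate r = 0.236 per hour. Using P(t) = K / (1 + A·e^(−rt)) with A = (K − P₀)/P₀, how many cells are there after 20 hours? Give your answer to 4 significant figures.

A = (843000 − 56100)/56100 = 14.02674
P(20) = 843000 / (1 + 14.02674·e^(−0.236·20)) = 843000 / (1 + 14.02674·0.008915)
= 843000 / 1.12505 ≈ 749299.45

≈ 749,300 cells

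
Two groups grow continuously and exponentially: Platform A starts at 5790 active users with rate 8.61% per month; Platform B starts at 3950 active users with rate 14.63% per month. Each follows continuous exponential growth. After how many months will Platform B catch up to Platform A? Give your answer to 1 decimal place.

5790·e^(0.0861t) = 3950·e^(0.1463t)
5790/3950 = e^((0.1463 − 0.0861)t) → ln(1.46582) = 0.0602·t
t = 0.38242 / 0.0602

t ≈ 6.4 months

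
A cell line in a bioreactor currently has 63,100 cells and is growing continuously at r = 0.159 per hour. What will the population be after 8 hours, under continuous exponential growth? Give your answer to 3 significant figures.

≈ 225,000 cells

P(8) = 63100 · e^(0.159·8) = 63100 · e^(1.272)
= 63100 · 3.56798 ≈ 225139.63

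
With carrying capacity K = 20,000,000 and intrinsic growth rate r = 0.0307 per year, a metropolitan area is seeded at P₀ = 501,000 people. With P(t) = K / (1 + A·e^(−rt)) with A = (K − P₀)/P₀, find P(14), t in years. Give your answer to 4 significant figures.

A = (20000000 − 501000)/501000 = 38.92016
P(14) = 20000000 / (1 + 38.92016·e^(−0.0307·14)) = 20000000 / (1 + 38.92016·0.650639)
= 20000000 / 26.32298 ≈ 759792.34

≈ 759,800 people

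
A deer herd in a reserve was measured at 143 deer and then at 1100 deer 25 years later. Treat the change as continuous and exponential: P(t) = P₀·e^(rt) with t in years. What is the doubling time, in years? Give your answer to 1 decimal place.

r = ln(1100/143) / 25 = ln(7.69231) / 25 ≈ 0.081609 per year
doubling time = ln 2 / |r| = 0.69315 / 0.081609

doubling time ≈ 8.5 years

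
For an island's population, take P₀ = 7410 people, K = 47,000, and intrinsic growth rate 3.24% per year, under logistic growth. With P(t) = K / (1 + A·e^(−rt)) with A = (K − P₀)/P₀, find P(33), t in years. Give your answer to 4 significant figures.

≈ 16,580 people

A = (47000 − 7410)/7410 = 5.34278
P(33) = 47000 / (1 + 5.34278·e^(−0.0324·33)) = 47000 / (1 + 5.34278·0.343283)
= 47000 / 2.83409 ≈ 16583.83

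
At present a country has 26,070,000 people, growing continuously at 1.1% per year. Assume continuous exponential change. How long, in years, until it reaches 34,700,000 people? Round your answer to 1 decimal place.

34700000 = 26070000 · e^(0.011·t)
t = ln(34700000/26070000) / 0.011 = ln(1.33103) / 0.011 = 0.28595 / 0.011

t ≈ 26.0 years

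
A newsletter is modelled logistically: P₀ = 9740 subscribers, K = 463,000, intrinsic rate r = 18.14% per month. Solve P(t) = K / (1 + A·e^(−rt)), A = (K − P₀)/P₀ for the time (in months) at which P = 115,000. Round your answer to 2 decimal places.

t ≈ 15.07 months

A = (463000 − 9740)/9740 = 46.53593
115000 = 463000/(1 + 46.53593·e^(−0.1814t)) → 1 + 46.53593·e^(−0.1814t) = 4.02609
e^(−0.1814t) = 0.065027 → t = ln(15.37825)/0.1814 = 2.73295/0.1814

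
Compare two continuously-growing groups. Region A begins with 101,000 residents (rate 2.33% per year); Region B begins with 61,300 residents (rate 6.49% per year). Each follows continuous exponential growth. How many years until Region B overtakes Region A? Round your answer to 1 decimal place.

101000·e^(0.0233t) = 61300·e^(0.0649t)
101000/61300 = e^((0.0649 − 0.0233)t) → ln(1.64763) = 0.0416·t
t = 0.49934 / 0.0416

t ≈ 12.0 years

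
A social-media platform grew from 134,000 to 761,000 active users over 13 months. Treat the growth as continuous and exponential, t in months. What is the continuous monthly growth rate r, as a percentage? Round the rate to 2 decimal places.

r ≈ 13.36% per month

761000 = 134000 · e^(r·13)
e^(13r) = 761000/134000 = 5.6791
r = ln(5.6791) / 13 = 1.73679 / 13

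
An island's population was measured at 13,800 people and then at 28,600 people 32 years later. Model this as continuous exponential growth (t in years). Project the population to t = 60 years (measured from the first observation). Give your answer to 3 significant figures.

≈ 54,100 people

r = ln(28600/13800) / 32 ≈ 0.022773 per year
P(60) = 13800 · e^(0.022773·60) = 13800 · 3.92115 ≈ 54111.82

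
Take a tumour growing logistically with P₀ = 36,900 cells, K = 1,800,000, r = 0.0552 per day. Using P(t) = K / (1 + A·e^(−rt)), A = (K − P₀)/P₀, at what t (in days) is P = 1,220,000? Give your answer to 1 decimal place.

t ≈ 83.5 days

A = (1800000 − 36900)/36900 = 47.78049
1220000 = 1800000/(1 + 47.78049·e^(−0.0552t)) → 1 + 47.78049·e^(−0.0552t) = 1.47541
e^(−0.0552t) = 0.00995 → t = ln(100.50378)/0.0552 = 4.6102/0.0552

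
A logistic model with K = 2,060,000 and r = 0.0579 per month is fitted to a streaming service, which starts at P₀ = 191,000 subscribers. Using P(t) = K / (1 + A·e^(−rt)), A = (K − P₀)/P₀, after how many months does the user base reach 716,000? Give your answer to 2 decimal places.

t ≈ 28.52 months

A = (2060000 − 191000)/191000 = 9.78534
716000 = 2060000/(1 + 9.78534·e^(−0.0579t)) → 1 + 9.78534·e^(−0.0579t) = 2.87709
e^(−0.0579t) = 0.191827 → t = ln(5.21302)/0.0579 = 1.65116/0.0579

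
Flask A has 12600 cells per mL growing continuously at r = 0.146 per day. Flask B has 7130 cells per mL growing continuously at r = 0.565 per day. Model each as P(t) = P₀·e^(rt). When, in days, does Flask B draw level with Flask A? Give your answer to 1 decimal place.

12600·e^(0.146t) = 7130·e^(0.565t)
12600/7130 = e^((0.565 − 0.146)t) → ln(1.76718) = 0.419·t
t = 0.56939 / 0.419

t ≈ 1.4 days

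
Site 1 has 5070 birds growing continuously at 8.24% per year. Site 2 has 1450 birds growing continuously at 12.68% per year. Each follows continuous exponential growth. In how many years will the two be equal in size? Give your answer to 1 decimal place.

5070·e^(0.0824t) = 1450·e^(0.1268t)
5070/1450 = e^((0.1268 − 0.0824)t) → ln(3.49655) = 0.0444·t
t = 1.25178 / 0.0444

t ≈ 28.2 years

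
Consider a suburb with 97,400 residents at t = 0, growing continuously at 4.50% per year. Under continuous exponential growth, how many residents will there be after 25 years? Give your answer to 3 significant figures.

≈ 300,000 residents

P(25) = 97400 · e^(0.045·25) = 97400 · e^(1.125)
= 97400 · 3.08022 ≈ 300013.12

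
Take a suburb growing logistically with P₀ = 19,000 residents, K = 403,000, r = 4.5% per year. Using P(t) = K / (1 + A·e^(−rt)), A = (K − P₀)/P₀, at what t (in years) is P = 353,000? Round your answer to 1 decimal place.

A = (403000 − 19000)/19000 = 20.21053
353000 = 403000/(1 + 20.21053·e^(−0.045t)) → 1 + 20.21053·e^(−0.045t) = 1.14164
e^(−0.045t) = 0.007008 → t = ln(142.68632)/0.045 = 4.96065/0.045

t ≈ 110.2 years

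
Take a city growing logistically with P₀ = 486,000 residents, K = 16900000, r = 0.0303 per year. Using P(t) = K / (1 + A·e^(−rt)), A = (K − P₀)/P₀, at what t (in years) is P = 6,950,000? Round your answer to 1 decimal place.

A = (16900000 − 486000)/486000 = 33.77366
6950000 = 16900000/(1 + 33.77366·e^(−0.0303t)) → 1 + 33.77366·e^(−0.0303t) = 2.43165
e^(−0.0303t) = 0.04239 → t = ln(23.59065)/0.0303 = 3.16085/0.0303

t ≈ 104.3 years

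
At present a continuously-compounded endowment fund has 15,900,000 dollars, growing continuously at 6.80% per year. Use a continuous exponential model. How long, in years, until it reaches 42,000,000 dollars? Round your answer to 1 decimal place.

42000000 = 15900000 · e^(0.068·t)
t = ln(42000000/15900000) / 0.068 = ln(2.64151) / 0.068 = 0.97135 / 0.068

t ≈ 14.3 years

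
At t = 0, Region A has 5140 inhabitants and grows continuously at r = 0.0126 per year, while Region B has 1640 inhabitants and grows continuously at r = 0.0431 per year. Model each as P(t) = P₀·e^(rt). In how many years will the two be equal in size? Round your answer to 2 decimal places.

t ≈ 37.45 years

5140·e^(0.0126t) = 1640·e^(0.0431t)
5140/1640 = e^((0.0431 − 0.0126)t) → ln(3.13415) = 0.0305·t
t = 1.14236 / 0.0305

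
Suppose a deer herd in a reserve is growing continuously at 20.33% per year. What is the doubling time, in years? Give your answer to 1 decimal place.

doubling time = ln(2) / |r| = 0.69315 / 0.2033

doubling time ≈ 3.4 years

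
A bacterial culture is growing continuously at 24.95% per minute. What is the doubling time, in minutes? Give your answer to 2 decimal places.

doubling time = ln(2) / |r| = 0.69315 / 0.2495

doubling time ≈ 2.78 minutes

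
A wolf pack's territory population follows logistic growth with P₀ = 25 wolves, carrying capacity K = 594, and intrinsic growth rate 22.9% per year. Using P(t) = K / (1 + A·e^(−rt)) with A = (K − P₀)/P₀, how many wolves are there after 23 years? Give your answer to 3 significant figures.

≈ 532 wolves

A = (594 − 25)/25 = 22.76
P(23) = 594 / (1 + 22.76·e^(−0.229·23)) = 594 / (1 + 22.76·0.005159)
= 594 / 1.11742 ≈ 531.58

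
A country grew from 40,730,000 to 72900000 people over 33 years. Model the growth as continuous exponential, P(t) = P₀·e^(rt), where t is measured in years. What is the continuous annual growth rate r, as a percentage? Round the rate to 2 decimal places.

72900000 = 40730000 · e^(r·33)
e^(33r) = 72900000/40730000 = 1.78984
r = ln(1.78984) / 33 = 0.58212 / 33

r ≈ 1.76% per year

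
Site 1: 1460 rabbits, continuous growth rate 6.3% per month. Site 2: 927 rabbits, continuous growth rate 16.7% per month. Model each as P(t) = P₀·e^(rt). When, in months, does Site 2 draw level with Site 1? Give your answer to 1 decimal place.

1460·e^(0.063t) = 927·e^(0.167t)
1460/927 = e^((0.167 − 0.063)t) → ln(1.57497) = 0.104·t
t = 0.45424 / 0.104

t ≈ 4.4 months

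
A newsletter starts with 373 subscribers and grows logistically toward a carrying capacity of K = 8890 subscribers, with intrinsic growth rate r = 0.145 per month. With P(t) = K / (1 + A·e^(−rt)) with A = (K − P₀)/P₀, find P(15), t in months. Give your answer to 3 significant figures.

≈ 2,470 subscribers

A = (8890 − 373)/373 = 22.83378
P(15) = 8890 / (1 + 22.83378·e^(−0.145·15)) = 8890 / (1 + 22.83378·0.113608)
= 8890 / 3.5941 ≈ 2473.5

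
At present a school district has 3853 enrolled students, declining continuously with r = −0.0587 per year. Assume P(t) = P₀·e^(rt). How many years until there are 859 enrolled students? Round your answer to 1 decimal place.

t ≈ 25.6 years

859 = 3853 · e^(-0.0587·t)
t = ln(859/3853) / -0.0587 = ln(0.22294) / -0.0587 = -1.50084 / -0.0587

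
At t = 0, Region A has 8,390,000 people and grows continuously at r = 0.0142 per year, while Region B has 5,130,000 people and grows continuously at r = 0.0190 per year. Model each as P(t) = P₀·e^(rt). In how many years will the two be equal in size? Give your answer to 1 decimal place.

8390000·e^(0.0142t) = 5130000·e^(0.019t)
8390000/5130000 = e^((0.019 − 0.0142)t) → ln(1.63548) = 0.0048·t
t = 0.49193 / 0.0048

t ≈ 102.5 years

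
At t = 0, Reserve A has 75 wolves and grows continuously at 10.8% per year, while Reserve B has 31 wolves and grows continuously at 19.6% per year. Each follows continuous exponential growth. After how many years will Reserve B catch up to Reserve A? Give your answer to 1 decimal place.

t ≈ 10.0 years

75·e^(0.108t) = 31·e^(0.196t)
75/31 = e^((0.196 − 0.108)t) → ln(2.41935) = 0.088·t
t = 0.8835 / 0.088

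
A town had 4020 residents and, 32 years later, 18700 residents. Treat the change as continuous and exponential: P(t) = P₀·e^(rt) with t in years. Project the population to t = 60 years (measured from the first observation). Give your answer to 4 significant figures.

≈ 71,780 residents

r = ln(18700/4020) / 32 ≈ 0.048039 per year
P(60) = 4020 · e^(0.048039·60) = 4020 · 17.85579 ≈ 71780.29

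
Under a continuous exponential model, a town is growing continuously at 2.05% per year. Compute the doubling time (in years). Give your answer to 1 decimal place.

doubling time = ln(2) / |r| = 0.69315 / 0.0205

doubling time ≈ 33.8 years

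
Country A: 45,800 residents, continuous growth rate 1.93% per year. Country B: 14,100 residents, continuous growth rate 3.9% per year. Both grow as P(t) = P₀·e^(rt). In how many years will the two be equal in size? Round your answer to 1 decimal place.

45800·e^(0.0193t) = 14100·e^(0.039t)
45800/14100 = e^((0.039 − 0.0193)t) → ln(3.24823) = 0.0197·t
t = 1.17811 / 0.0197

t ≈ 59.8 years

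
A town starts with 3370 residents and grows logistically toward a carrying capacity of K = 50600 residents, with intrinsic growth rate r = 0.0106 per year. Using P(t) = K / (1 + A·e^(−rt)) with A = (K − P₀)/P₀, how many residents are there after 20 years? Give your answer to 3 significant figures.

≈ 4,100 residents

A = (50600 − 3370)/3370 = 14.01484
P(20) = 50600 / (1 + 14.01484·e^(−0.0106·20)) = 50600 / (1 + 14.01484·0.808965)
= 50600 / 12.33751 ≈ 4101.31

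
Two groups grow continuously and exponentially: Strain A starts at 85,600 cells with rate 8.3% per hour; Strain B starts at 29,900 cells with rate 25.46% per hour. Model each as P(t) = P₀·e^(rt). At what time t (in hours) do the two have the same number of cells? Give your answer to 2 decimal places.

85600·e^(0.083t) = 29900·e^(0.2546t)
85600/29900 = e^((0.2546 − 0.083)t) → ln(2.86288) = 0.1716·t
t = 1.05183 / 0.1716

t ≈ 6.13 hours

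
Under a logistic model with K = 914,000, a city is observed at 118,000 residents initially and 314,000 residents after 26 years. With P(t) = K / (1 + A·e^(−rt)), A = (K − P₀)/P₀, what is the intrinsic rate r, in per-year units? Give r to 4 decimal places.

A = (914000 − 118000)/118000 = 6.74576
314000 = 914000/(1 + 6.74576·e^(−r·26)) → e^(−26r) = (2.91083 − 1)/6.74576 = 0.283263
r = −ln(0.283263)/26 = 1.26138/26

r ≈ 0.0485 per year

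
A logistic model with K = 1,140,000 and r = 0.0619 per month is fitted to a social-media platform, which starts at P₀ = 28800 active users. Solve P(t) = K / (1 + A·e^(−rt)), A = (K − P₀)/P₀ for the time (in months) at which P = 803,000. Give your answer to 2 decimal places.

t ≈ 73.04 months

A = (1140000 − 28800)/28800 = 38.58333
803000 = 1140000/(1 + 38.58333·e^(−0.0619t)) → 1 + 38.58333·e^(−0.0619t) = 1.41968
e^(−0.0619t) = 0.010877 → t = ln(91.93595)/0.0619 = 4.52109/0.0619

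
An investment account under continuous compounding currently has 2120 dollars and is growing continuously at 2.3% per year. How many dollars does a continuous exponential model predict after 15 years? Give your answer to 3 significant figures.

≈ 2,990 dollars

P(15) = 2120 · e^(0.023·15) = 2120 · e^(0.345)
= 2120 · 1.41199 ≈ 2993.42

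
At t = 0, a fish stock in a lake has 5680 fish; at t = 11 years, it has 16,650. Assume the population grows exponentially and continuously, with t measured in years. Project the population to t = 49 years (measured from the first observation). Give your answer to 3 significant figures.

≈ 684,000 fish

r = ln(16650/5680) / 11 ≈ 0.097769 per year
P(49) = 5680 · e^(0.097769·49) = 5680 · 120.38331 ≈ 683777.22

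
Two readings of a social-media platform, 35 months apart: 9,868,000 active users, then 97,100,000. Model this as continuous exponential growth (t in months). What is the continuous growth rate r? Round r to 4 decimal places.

97100000 = 9868000 · e^(r·35)
e^(35r) = 97100000/9868000 = 9.83989
r = ln(9.83989) / 35 = 2.28644 / 35

r ≈ 0.0653 per month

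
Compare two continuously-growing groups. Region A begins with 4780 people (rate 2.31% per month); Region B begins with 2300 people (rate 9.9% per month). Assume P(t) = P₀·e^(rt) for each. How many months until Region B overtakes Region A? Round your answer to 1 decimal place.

4780·e^(0.0231t) = 2300·e^(0.099t)
4780/2300 = e^((0.099 − 0.0231)t) → ln(2.07826) = 0.0759·t
t = 0.73153 / 0.0759

t ≈ 9.6 months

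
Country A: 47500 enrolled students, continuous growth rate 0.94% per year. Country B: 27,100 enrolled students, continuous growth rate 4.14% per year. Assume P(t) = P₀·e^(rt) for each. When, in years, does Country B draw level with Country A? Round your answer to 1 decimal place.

47500·e^(0.0094t) = 27100·e^(0.0414t)
47500/27100 = e^((0.0414 − 0.0094)t) → ln(1.75277) = 0.032·t
t = 0.5612 / 0.032

t ≈ 17.5 years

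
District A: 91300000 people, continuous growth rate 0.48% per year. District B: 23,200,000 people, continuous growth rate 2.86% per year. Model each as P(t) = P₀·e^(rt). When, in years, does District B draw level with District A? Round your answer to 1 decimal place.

t ≈ 57.6 years

91300000·e^(0.0048t) = 23200000·e^(0.0286t)
91300000/23200000 = e^((0.0286 − 0.0048)t) → ln(3.93534) = 0.0238·t
t = 1.37 / 0.0238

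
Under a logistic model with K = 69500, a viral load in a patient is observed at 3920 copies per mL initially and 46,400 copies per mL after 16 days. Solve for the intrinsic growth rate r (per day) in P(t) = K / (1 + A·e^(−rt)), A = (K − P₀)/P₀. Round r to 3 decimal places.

r ≈ 0.220 per day

A = (69500 − 3920)/3920 = 16.72959
46400 = 69500/(1 + 16.72959·e^(−r·16)) → e^(−16r) = (1.49784 − 1)/16.72959 = 0.029758
r = −ln(0.029758)/16 = 3.51465/16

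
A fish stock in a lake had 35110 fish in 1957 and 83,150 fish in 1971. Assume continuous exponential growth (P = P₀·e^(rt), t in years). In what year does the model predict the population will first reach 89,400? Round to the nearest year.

r = ln(83150/35110) / 14 = 0.86216/14 ≈ 0.061583 per year
t = ln(89400/35110) / r = 0.93463/0.061583 ≈ 15.18 years after 1957

year 1972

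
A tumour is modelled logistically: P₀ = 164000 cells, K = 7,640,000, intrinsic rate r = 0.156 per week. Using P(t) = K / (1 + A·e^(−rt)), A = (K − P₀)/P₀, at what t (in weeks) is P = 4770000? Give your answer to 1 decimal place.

A = (7640000 − 164000)/164000 = 45.58537
4770000 = 7640000/(1 + 45.58537·e^(−0.156t)) → 1 + 45.58537·e^(−0.156t) = 1.60168
e^(−0.156t) = 0.013199 → t = ln(75.76383)/0.156 = 4.32762/0.156

t ≈ 27.7 weeks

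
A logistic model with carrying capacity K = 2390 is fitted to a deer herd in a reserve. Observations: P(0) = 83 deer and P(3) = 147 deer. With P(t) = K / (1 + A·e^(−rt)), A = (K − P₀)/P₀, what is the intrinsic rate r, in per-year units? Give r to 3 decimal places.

r ≈ 0.200 per year

A = (2390 − 83)/83 = 27.79518
147 = 2390/(1 + 27.79518·e^(−r·3)) → e^(−3r) = (16.2585 − 1)/27.79518 = 0.548962
r = −ln(0.548962)/3 = 0.59973/3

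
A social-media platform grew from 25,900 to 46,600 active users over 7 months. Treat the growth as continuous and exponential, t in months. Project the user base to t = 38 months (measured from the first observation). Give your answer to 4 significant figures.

≈ 628,100 active users

r = ln(46600/25900) / 7 ≈ 0.083908 per month
P(38) = 25900 · e^(0.083908·38) = 25900 · 24.25233 ≈ 628135.25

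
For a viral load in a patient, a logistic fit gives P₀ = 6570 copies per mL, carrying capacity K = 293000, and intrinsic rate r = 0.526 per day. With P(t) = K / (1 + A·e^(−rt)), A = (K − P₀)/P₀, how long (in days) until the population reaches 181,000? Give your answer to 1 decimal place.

A = (293000 − 6570)/6570 = 43.59665
181000 = 293000/(1 + 43.59665·e^(−0.526t)) → 1 + 43.59665·e^(−0.526t) = 1.61878
e^(−0.526t) = 0.014193 → t = ln(70.4553)/0.526 = 4.25498/0.526

t ≈ 8.1 days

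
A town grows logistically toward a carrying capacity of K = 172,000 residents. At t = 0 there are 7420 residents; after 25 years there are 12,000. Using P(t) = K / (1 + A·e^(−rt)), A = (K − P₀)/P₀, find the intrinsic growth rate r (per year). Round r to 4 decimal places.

r ≈ 0.0204 per year

A = (172000 − 7420)/7420 = 22.18059
12000 = 172000/(1 + 22.18059·e^(−r·25)) → e^(−25r) = (14.33333 − 1)/22.18059 = 0.601126
r = −ln(0.601126)/25 = 0.50895/25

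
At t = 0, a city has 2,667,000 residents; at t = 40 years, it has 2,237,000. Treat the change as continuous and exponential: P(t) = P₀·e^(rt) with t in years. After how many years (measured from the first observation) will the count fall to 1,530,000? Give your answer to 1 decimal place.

r = ln(2237000/2667000) / 40 ≈ -0.004395 per year
t = ln(1530000/2667000) / r = -0.55569 / -0.004395 ≈ 126.423

t ≈ 126.4 years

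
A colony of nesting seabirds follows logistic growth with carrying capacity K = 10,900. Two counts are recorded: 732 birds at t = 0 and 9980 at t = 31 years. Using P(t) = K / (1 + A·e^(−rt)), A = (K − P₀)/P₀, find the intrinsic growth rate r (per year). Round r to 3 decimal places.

r ≈ 0.162 per year

A = (10900 − 732)/732 = 13.89071
9980 = 10900/(1 + 13.89071·e^(−r·31)) → e^(−31r) = (1.09218 − 1)/13.89071 = 0.006636
r = −ln(0.006636)/31 = 5.01518/31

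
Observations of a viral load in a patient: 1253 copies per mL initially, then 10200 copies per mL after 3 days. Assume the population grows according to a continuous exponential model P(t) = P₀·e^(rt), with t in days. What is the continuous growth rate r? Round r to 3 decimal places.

r ≈ 0.699 per day

10200 = 1253 · e^(r·3)
e^(3r) = 10200/1253 = 8.14046
r = ln(8.14046) / 3 = 2.09685 / 3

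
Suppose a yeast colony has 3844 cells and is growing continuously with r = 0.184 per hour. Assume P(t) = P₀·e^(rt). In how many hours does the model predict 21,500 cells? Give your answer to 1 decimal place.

t ≈ 9.4 hours

21500 = 3844 · e^(0.184·t)
t = ln(21500/3844) / 0.184 = ln(5.59313) / 0.184 = 1.72154 / 0.184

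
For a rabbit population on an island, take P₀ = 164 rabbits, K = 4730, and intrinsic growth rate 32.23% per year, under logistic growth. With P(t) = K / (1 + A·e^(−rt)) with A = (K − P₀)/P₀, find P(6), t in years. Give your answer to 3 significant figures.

A = (4730 − 164)/164 = 27.84146
P(6) = 4730 / (1 + 27.84146·e^(−0.3223·6)) = 4730 / (1 + 27.84146·0.144598)
= 4730 / 5.02581 ≈ 941.14

≈ 941 rabbits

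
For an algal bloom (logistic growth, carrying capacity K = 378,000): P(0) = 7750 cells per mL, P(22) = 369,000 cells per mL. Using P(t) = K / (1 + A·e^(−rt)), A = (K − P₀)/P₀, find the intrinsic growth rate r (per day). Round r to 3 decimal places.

A = (378000 − 7750)/7750 = 47.77419
369000 = 378000/(1 + 47.77419·e^(−r·22)) → e^(−22r) = (1.02439 − 1)/47.77419 = 0.000511
r = −ln(0.000511)/22 = 7.58006/22

r ≈ 0.345 per day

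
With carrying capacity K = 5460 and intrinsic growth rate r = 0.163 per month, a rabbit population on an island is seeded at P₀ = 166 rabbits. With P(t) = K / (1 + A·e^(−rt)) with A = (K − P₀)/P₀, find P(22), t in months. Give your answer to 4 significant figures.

A = (5460 − 166)/166 = 31.89157
P(22) = 5460 / (1 + 31.89157·e^(−0.163·22)) = 5460 / (1 + 31.89157·0.027709)
= 5460 / 1.88368 ≈ 2898.58

≈ 2,899 rabbits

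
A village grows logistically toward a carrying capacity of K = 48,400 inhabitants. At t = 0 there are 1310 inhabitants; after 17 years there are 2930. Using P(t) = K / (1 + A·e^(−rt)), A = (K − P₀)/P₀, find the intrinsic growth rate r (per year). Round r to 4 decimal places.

A = (48400 − 1310)/1310 = 35.94656
2930 = 48400/(1 + 35.94656·e^(−r·17)) → e^(−17r) = (16.51877 − 1)/35.94656 = 0.431718
r = −ln(0.431718)/17 = 0.83998/17

r ≈ 0.0494 per year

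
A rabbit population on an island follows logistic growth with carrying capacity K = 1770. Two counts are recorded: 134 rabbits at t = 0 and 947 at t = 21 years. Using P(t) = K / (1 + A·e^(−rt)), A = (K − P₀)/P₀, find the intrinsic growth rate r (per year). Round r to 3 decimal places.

r ≈ 0.126 per year

A = (1770 − 134)/134 = 12.20896
947 = 1770/(1 + 12.20896·e^(−r·21)) → e^(−21r) = (1.86906 − 1)/12.20896 = 0.071182
r = −ln(0.071182)/21 = 2.64251/21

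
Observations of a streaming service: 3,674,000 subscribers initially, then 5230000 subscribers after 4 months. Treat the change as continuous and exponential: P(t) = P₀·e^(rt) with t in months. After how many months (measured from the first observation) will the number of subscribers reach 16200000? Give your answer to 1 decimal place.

r = ln(5230000/3674000) / 4 ≈ 0.088283 per month
t = ln(16200000/3674000) / r = 1.48373 / 0.088283 ≈ 16.807

t ≈ 16.8 months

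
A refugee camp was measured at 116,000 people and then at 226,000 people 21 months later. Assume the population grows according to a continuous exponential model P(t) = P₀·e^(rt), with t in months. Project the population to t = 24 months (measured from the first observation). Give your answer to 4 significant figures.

≈ 248,600 people

r = ln(226000/116000) / 21 ≈ 0.031759 per month
P(24) = 116000 · e^(0.031759·24) = 116000 · 2.14303 ≈ 248591.96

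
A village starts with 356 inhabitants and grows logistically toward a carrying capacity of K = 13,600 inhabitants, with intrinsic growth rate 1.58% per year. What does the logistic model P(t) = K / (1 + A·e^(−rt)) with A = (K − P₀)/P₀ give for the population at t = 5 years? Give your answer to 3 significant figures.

A = (13600 − 356)/356 = 37.20225
P(5) = 13600 / (1 + 37.20225·e^(−0.0158·5)) = 13600 / (1 + 37.20225·0.92404)
= 13600 / 35.37636 ≈ 384.44

≈ 384 inhabitants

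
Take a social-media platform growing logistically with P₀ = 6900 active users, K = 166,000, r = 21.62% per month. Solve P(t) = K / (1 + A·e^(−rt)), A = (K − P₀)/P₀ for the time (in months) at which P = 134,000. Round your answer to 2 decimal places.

A = (166000 − 6900)/6900 = 23.05797
134000 = 166000/(1 + 23.05797·e^(−0.2162t)) → 1 + 23.05797·e^(−0.2162t) = 1.23881
e^(−0.2162t) = 0.010357 → t = ln(96.55525)/0.2162 = 4.57012/0.2162

t ≈ 21.14 months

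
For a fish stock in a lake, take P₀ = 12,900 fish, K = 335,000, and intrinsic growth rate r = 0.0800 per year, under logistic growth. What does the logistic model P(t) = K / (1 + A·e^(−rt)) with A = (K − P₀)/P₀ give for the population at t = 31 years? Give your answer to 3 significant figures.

≈ 108,000 fish

A = (335000 − 12900)/12900 = 24.96899
P(31) = 335000 / (1 + 24.96899·e^(−0.08·31)) = 335000 / (1 + 24.96899·0.083743)
= 335000 / 3.09098 ≈ 108379.73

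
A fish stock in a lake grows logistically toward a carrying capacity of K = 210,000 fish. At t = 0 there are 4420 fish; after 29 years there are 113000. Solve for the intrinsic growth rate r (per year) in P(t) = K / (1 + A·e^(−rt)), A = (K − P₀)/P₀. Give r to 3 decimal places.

r ≈ 0.138 per year

A = (210000 − 4420)/4420 = 46.51131
113000 = 210000/(1 + 46.51131·e^(−r·29)) → e^(−29r) = (1.85841 − 1)/46.51131 = 0.018456
r = −ln(0.018456)/29 = 3.99237/29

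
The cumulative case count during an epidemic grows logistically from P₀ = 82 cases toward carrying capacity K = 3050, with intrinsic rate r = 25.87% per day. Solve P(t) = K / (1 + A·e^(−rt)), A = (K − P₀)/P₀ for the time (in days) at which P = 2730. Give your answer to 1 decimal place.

A = (3050 − 82)/82 = 36.19512
2730 = 3050/(1 + 36.19512·e^(−0.2587t)) → 1 + 36.19512·e^(−0.2587t) = 1.11722
e^(−0.2587t) = 0.003238 → t = ln(308.78963)/0.2587 = 5.73266/0.2587

t ≈ 22.2 days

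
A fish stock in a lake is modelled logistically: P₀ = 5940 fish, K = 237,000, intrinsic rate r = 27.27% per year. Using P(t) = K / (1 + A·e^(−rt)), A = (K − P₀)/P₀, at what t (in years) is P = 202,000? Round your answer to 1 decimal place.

t ≈ 19.9 years

A = (237000 − 5940)/5940 = 38.89899
202000 = 237000/(1 + 38.89899·e^(−0.2727t)) → 1 + 38.89899·e^(−0.2727t) = 1.17327
e^(−0.2727t) = 0.004454 → t = ln(224.50274)/0.2727 = 5.41389/0.2727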